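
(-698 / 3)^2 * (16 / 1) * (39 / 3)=101338432 / 9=11259825.78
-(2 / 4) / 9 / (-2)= 1 / 36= 0.03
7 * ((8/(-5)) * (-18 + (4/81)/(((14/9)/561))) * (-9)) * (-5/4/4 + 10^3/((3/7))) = -44794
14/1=14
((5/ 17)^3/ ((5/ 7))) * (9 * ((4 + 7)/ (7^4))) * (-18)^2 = 801900/ 1685159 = 0.48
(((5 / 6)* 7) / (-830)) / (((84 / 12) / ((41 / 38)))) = -41 / 37848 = -0.00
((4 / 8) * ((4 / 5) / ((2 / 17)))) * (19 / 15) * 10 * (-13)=-8398 / 15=-559.87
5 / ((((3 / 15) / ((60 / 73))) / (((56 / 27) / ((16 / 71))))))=124250 / 657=189.12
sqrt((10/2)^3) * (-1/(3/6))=-10 * sqrt(5)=-22.36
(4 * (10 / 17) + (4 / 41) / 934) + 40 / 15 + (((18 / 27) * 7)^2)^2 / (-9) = -11313248222 / 237288771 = -47.68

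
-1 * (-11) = 11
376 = 376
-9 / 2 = -4.50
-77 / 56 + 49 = 381 / 8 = 47.62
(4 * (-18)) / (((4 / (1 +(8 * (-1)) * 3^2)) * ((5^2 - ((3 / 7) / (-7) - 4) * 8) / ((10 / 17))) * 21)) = 9940 / 15963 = 0.62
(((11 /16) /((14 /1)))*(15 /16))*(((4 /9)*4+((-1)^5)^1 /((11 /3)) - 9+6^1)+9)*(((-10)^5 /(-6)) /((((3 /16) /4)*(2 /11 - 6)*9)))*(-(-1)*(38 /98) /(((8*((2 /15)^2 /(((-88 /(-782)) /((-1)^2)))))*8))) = -667248828125 /7415912448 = -89.98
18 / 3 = 6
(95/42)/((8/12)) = 95/28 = 3.39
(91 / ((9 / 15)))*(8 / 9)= 3640 / 27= 134.81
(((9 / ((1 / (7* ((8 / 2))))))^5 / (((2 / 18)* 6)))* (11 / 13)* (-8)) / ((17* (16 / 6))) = -50304623491584 / 221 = -227622730731.15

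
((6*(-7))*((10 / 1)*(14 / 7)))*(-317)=266280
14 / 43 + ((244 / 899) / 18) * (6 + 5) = 170980 / 347913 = 0.49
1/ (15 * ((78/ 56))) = 28/ 585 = 0.05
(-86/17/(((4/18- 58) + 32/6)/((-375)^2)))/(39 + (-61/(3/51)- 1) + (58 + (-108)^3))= -54421875/5057739836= -0.01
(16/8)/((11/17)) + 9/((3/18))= 628/11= 57.09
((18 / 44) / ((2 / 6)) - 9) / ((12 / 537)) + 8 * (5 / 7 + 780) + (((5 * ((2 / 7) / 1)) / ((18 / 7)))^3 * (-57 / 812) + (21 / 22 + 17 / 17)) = 332608661 / 56376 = 5899.83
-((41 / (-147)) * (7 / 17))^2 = -1681 / 127449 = -0.01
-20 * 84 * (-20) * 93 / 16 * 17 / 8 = 830025 / 2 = 415012.50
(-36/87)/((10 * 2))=-3/145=-0.02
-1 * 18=-18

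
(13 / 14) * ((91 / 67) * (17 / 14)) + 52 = 100425 / 1876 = 53.53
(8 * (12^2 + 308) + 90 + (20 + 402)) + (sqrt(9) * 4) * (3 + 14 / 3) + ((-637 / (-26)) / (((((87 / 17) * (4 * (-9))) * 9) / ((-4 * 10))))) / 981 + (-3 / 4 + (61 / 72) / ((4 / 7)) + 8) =935477931905 / 221219424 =4228.73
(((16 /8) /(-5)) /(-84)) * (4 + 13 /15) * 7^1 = 73 /450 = 0.16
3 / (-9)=-0.33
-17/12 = -1.42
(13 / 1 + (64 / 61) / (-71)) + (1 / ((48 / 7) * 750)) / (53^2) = 5687112666317 / 437968044000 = 12.99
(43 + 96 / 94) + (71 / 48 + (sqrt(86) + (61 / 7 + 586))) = sqrt(86) + 10110271 / 15792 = 649.49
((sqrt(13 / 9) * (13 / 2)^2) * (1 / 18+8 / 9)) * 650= 933725 * sqrt(13) / 108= 31172.16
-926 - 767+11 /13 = -21998 /13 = -1692.15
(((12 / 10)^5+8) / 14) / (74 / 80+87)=0.01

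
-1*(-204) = 204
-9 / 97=-0.09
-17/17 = -1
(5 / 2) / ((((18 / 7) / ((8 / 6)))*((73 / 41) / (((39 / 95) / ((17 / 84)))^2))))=114079056 / 38080085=3.00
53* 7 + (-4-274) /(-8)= 1623 /4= 405.75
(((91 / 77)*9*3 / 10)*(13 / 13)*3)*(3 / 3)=1053 / 110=9.57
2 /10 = 1 /5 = 0.20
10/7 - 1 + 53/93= 650/651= 1.00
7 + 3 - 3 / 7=67 / 7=9.57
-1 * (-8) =8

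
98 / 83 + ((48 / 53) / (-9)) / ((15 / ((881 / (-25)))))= 7013218 / 4948875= 1.42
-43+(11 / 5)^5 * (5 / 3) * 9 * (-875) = -3382286 / 5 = -676457.20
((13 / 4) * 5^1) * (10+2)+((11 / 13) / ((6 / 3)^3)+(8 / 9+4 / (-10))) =915383 / 4680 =195.59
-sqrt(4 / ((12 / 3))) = -1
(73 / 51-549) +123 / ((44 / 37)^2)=-45476999 / 98736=-460.59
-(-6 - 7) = 13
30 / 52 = 15 / 26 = 0.58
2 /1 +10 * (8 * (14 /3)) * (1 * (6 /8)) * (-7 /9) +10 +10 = -1762 /9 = -195.78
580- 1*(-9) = 589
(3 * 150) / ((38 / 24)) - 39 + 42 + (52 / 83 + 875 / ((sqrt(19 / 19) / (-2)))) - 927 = -3767710 / 1577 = -2389.16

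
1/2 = 0.50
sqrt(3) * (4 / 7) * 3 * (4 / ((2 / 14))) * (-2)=-96 * sqrt(3)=-166.28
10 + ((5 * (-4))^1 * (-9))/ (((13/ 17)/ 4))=12370/ 13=951.54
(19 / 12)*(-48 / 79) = -0.96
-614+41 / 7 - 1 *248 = -5993 / 7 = -856.14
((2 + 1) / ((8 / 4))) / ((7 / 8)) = 1.71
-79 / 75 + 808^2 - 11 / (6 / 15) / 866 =84806892647 / 129900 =652862.91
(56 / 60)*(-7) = -98 / 15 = -6.53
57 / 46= 1.24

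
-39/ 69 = -13/ 23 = -0.57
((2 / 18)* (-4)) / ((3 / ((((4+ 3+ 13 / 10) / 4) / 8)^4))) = -47458321 / 70778880000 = -0.00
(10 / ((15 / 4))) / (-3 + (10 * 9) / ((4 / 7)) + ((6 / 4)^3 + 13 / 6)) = 64 / 3841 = 0.02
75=75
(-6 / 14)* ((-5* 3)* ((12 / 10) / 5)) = 54 / 35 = 1.54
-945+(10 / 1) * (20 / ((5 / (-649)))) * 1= -26905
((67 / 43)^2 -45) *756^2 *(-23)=1034747638848 / 1849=559625548.32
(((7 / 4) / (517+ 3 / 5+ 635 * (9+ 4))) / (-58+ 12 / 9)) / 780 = -7 / 1550995680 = -0.00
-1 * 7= -7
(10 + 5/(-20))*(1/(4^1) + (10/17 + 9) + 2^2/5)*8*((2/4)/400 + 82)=9253873863/136000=68043.19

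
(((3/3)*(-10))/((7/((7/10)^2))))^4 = 2401/10000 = 0.24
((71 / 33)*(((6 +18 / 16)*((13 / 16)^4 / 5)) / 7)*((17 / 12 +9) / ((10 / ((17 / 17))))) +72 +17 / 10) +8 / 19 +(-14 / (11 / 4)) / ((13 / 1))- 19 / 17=1481093717568571 / 20341724282880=72.81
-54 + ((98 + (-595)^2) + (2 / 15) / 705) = 354069.00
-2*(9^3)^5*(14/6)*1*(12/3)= -3843301132433448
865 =865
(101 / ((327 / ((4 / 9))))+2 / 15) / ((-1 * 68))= -1991 / 500310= -0.00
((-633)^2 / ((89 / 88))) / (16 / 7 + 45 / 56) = 1974595392 / 15397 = 128245.46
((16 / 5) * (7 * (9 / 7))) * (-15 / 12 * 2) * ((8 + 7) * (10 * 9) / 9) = -10800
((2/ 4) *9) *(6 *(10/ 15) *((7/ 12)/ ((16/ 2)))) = 21/ 16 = 1.31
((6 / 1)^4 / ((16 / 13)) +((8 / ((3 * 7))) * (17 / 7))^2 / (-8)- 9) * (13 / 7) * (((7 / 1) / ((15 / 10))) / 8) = 73311823 / 64827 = 1130.88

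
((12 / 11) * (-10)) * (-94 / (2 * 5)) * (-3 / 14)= -21.97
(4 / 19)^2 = 16 / 361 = 0.04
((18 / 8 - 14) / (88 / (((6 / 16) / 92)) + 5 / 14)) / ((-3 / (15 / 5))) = 987 / 1813534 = 0.00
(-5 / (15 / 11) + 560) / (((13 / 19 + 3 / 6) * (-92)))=-5.11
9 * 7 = 63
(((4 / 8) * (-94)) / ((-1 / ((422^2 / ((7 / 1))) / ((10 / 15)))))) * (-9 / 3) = -37664766 / 7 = -5380680.86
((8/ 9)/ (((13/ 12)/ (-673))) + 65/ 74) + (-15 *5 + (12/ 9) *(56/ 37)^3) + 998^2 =995382.30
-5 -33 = -38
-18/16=-9/8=-1.12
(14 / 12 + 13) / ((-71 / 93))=-2635 / 142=-18.56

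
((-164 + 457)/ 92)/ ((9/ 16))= 1172/ 207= 5.66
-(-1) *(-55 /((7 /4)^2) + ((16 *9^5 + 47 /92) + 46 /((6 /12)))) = 4259422351 /4508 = 944858.55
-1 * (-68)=68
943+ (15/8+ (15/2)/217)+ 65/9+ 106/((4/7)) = 17774359/15624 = 1137.63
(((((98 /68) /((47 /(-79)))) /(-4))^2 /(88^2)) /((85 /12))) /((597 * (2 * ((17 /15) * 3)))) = 14984641 /9098290522585088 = 0.00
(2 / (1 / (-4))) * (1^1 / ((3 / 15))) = -40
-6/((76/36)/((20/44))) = -270/209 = -1.29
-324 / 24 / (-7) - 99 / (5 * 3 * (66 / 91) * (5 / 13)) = -3803 / 175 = -21.73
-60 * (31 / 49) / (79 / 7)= -1860 / 553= -3.36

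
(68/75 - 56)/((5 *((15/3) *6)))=-2066/5625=-0.37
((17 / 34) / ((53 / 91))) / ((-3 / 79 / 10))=-226.07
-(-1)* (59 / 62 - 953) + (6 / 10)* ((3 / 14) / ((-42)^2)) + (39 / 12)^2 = -800865493 / 850640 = -941.49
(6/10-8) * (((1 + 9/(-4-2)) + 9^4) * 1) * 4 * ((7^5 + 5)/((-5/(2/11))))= 32647357296/275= 118717662.89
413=413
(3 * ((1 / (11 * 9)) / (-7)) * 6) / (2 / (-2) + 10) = -2 / 693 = -0.00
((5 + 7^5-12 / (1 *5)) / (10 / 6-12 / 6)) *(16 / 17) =-237312 / 5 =-47462.40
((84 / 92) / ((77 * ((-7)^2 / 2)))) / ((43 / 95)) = 570 / 533071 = 0.00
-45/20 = -9/4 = -2.25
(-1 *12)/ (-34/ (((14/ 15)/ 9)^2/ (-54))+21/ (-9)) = -882/ 12547741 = -0.00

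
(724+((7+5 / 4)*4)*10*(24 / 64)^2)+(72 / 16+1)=24829 / 32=775.91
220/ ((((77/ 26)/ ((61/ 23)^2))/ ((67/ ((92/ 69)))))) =97229730/ 3703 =26257.02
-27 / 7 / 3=-9 / 7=-1.29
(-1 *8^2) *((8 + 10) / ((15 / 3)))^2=-20736 / 25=-829.44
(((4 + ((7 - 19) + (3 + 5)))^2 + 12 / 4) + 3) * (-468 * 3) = -8424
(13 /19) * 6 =78 /19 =4.11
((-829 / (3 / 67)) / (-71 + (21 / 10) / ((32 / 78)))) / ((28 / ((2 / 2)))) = 2221720 / 221361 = 10.04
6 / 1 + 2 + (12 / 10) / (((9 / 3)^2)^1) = 8.13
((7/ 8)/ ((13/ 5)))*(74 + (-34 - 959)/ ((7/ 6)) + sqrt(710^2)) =-22.60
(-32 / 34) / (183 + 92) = -16 / 4675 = -0.00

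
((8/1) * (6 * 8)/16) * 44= 1056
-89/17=-5.24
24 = 24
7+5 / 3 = 26 / 3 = 8.67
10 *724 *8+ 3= 57923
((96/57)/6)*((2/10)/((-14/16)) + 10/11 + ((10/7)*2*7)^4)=985604192/21945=44912.47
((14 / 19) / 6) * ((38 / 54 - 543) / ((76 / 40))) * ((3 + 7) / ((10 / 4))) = -4099760 / 29241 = -140.21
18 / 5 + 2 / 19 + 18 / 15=4.91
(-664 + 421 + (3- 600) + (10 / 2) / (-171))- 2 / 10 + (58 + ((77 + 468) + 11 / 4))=-801919 / 3420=-234.48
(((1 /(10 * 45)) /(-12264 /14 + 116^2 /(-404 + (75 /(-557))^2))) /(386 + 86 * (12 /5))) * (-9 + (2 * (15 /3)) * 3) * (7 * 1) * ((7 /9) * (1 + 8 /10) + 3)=-67555549369 /25318023442851000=-0.00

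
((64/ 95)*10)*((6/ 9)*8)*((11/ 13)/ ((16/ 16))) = 22528/ 741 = 30.40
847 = 847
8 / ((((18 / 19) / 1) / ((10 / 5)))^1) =152 / 9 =16.89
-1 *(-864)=864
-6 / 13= -0.46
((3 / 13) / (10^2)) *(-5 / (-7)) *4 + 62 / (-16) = -3.87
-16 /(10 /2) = -16 /5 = -3.20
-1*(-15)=15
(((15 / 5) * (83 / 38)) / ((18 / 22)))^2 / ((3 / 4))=833569 / 9747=85.52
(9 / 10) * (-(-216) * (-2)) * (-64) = 124416 / 5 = 24883.20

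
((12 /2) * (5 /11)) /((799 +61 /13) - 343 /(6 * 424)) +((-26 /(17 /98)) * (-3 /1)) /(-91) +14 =9.06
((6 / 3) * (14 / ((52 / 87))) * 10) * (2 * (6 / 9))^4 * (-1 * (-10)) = 5196800 / 351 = 14805.70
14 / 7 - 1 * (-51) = 53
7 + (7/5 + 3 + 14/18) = 548/45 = 12.18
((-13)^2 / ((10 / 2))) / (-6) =-169 / 30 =-5.63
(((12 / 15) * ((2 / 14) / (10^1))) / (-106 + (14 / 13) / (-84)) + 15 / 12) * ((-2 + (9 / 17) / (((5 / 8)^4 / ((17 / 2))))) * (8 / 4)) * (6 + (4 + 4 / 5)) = 3356302275414 / 4522109375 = 742.20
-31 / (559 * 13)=-31 / 7267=-0.00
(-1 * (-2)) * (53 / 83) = 106 / 83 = 1.28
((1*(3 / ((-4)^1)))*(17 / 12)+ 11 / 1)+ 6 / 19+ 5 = 4637 / 304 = 15.25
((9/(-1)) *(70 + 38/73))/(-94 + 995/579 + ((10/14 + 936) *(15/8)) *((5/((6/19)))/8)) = -24036300288/128148926677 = -0.19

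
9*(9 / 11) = 81 / 11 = 7.36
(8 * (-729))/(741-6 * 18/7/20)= -17010/2159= -7.88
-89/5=-17.80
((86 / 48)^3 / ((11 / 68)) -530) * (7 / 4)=-131578027 / 152064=-865.28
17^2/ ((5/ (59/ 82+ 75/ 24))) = 364429/ 1640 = 222.21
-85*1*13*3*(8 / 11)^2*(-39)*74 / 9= 562253.22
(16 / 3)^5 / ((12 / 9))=262144 / 81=3236.35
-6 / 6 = -1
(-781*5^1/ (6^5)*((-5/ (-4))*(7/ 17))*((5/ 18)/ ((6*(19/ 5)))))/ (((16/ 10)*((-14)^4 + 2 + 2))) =-3416875/ 66699083169792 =-0.00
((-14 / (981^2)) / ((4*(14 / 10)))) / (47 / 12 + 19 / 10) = -50 / 111954663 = -0.00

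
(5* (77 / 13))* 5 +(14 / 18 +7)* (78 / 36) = 57890 / 351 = 164.93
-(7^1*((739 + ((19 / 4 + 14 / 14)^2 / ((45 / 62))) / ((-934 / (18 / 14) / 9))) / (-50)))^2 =-37293669337944721 / 3489424000000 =-10687.63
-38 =-38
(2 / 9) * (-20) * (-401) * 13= 208520 / 9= 23168.89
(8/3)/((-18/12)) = -1.78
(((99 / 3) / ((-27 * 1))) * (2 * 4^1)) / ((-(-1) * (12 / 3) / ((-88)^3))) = 14992384 / 9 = 1665820.44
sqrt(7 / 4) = sqrt(7) / 2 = 1.32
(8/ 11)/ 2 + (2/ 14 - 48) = -3657/ 77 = -47.49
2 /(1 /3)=6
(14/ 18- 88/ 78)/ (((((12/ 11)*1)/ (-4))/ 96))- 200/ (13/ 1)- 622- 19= -62365/ 117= -533.03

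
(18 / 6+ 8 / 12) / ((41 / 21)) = 77 / 41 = 1.88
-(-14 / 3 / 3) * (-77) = -1078 / 9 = -119.78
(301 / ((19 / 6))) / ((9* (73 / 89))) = 53578 / 4161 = 12.88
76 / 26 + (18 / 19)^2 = 17930 / 4693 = 3.82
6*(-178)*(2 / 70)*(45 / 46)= -4806 / 161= -29.85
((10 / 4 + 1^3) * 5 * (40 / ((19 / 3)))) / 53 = 2100 / 1007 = 2.09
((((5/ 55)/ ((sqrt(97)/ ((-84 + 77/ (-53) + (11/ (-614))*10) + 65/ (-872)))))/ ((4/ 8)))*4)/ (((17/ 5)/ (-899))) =5466058944945*sqrt(97)/ 32170223921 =1673.42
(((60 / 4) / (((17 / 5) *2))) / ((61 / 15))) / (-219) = -375 / 151402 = -0.00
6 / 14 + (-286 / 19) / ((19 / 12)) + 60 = 128679 / 2527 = 50.92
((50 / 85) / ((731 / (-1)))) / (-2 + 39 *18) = -1 / 869890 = -0.00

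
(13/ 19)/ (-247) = -1/ 361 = -0.00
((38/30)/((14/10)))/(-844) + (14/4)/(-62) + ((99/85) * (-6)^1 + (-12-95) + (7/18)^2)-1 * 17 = -165054589307/1260973980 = -130.89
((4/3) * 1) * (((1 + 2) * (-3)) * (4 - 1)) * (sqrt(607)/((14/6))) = -108 * sqrt(607)/7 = -380.12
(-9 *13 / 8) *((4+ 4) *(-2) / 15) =78 / 5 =15.60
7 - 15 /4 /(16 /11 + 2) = 899 /152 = 5.91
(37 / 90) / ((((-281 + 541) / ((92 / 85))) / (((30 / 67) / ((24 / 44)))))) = 0.00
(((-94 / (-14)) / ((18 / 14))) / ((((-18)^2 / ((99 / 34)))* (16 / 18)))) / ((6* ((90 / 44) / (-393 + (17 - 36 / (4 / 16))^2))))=11186329 / 165240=67.70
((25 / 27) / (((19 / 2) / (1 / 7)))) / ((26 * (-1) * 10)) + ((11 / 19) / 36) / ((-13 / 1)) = -241 / 186732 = -0.00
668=668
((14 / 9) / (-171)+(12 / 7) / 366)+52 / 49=4861408 / 4600071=1.06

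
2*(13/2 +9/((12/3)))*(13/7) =65/2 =32.50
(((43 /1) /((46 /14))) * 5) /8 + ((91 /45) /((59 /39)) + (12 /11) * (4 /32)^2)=34152199 /3582480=9.53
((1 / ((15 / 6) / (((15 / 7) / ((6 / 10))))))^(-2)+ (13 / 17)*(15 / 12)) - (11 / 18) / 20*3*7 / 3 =1.23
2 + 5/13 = 31/13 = 2.38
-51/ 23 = -2.22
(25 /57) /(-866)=-25 /49362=-0.00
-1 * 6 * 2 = -12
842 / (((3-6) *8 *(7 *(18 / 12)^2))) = -421 / 189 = -2.23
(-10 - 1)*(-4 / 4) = 11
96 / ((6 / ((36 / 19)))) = 576 / 19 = 30.32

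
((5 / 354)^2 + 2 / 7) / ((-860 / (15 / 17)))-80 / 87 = -7602329321 / 8264896528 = -0.92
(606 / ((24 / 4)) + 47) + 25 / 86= 12753 / 86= 148.29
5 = 5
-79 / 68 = -1.16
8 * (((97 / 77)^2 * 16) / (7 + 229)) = 301088 / 349811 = 0.86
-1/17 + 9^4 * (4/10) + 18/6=223324/85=2627.34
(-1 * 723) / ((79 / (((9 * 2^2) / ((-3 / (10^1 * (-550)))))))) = -47718000 / 79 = -604025.32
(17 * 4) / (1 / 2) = 136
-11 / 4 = -2.75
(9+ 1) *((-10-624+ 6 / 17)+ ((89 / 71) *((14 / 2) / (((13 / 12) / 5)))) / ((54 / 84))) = -268621880 / 47073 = -5706.50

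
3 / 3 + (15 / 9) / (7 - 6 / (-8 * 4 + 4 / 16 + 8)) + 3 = 8743 / 2067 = 4.23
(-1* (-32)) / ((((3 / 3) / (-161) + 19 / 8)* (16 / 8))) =6.75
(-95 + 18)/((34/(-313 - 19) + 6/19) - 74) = 1.04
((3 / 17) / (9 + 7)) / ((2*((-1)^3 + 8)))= 3 / 3808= 0.00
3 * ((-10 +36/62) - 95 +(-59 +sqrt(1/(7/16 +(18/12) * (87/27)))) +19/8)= -119817/248 +12 * sqrt(759)/253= -481.83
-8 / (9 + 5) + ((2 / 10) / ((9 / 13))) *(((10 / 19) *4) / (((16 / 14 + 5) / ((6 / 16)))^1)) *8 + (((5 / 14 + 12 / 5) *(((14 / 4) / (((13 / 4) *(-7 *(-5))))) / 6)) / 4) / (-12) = -147047281 / 535298400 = -0.27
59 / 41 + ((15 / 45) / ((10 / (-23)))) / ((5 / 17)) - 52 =-326981 / 6150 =-53.17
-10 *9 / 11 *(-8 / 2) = 360 / 11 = 32.73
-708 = -708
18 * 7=126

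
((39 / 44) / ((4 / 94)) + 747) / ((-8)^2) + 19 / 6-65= -842029 / 16896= -49.84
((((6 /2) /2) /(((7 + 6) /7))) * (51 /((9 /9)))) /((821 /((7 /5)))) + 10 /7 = 1119779 /747110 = 1.50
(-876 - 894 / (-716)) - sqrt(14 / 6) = -313161 / 358 - sqrt(21) / 3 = -876.28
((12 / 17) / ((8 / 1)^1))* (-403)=-35.56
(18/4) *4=18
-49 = -49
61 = 61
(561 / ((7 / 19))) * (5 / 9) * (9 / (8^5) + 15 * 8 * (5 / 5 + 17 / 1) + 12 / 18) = 3773325136295 / 2064384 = 1827821.34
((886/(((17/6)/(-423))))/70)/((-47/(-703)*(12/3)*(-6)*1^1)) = 2802861/2380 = 1177.67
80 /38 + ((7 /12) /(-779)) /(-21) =59041 /28044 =2.11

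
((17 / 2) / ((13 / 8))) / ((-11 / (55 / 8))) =-85 / 26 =-3.27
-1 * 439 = -439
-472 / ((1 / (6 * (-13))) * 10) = 18408 / 5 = 3681.60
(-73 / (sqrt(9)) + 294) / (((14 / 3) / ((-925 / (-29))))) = 748325 / 406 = 1843.17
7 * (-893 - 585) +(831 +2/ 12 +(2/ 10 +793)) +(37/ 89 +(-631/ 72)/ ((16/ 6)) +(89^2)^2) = 5359951649413/ 85440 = 62733516.50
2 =2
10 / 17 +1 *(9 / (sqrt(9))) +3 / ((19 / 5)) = 1414 / 323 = 4.38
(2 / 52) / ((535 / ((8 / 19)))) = 4 / 132145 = 0.00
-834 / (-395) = 834 / 395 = 2.11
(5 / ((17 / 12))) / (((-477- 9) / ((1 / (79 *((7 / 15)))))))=-50 / 253827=-0.00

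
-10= -10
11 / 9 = 1.22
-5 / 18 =-0.28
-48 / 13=-3.69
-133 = -133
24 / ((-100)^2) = 3 / 1250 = 0.00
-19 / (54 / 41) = -779 / 54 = -14.43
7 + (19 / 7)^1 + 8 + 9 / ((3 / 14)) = 418 / 7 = 59.71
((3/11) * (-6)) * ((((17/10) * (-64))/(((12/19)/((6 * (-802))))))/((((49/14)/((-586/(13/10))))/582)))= 101675400762.82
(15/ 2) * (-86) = -645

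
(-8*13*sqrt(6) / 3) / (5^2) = -104*sqrt(6) / 75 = -3.40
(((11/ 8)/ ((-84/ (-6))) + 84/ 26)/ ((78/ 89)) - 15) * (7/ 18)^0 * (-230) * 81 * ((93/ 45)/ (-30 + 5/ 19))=-155102759451/ 10694320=-14503.28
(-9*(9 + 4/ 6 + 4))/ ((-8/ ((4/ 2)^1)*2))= 123/ 8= 15.38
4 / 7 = 0.57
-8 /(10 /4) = -16 /5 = -3.20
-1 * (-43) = 43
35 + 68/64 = 36.06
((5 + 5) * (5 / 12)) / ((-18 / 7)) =-175 / 108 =-1.62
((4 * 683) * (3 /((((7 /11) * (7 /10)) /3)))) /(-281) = -2704680 /13769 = -196.43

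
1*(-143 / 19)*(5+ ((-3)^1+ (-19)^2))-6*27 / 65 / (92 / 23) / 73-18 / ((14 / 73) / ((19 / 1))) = -5699135373 / 1262170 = -4515.35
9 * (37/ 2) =333/ 2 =166.50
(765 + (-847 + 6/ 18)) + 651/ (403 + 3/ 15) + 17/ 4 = -7277/ 96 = -75.80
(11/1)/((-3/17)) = -187/3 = -62.33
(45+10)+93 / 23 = 1358 / 23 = 59.04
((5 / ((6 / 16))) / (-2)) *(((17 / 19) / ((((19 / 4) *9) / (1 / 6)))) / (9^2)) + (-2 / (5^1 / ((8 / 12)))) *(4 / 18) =-705184 / 11842605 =-0.06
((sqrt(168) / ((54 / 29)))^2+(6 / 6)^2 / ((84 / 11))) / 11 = 330563 / 74844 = 4.42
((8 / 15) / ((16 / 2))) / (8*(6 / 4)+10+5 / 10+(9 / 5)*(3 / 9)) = 2 / 693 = 0.00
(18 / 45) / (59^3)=2 / 1026895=0.00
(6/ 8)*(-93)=-279/ 4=-69.75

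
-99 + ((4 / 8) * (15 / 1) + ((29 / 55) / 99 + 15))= -833027 / 10890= -76.49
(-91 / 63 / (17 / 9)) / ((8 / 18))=-117 / 68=-1.72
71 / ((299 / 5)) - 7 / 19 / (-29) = 197698 / 164749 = 1.20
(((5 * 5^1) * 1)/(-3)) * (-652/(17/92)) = 1499600/51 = 29403.92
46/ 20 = 23/ 10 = 2.30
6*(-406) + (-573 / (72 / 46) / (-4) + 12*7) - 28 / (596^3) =-22432649398 / 9923847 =-2260.48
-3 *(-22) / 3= 22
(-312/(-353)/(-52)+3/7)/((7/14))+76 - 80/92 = 4316670/56833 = 75.95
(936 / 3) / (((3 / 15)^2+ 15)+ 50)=1300 / 271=4.80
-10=-10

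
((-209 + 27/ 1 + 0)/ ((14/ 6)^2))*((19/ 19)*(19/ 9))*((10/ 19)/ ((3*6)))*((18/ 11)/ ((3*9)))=-260/ 2079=-0.13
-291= -291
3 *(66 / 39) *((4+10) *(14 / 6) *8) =17248 / 13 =1326.77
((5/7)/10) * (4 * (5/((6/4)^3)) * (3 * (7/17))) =80/153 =0.52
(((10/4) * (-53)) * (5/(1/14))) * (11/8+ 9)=-96228.12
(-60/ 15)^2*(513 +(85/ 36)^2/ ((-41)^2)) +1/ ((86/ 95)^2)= 8267122062373/ 1007046756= 8209.27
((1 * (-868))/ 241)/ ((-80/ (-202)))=-21917/ 2410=-9.09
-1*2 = -2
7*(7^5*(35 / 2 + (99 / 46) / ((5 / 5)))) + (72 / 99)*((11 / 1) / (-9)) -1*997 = 2311060.72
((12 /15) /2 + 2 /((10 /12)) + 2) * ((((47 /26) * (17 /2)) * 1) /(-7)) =-10.54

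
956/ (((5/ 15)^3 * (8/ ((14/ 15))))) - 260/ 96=361043/ 120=3008.69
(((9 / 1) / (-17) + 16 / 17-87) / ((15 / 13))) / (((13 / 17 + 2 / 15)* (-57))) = 19136 / 13053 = 1.47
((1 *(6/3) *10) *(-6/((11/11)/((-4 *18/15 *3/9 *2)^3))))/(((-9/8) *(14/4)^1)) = -524288/525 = -998.64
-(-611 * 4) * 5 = 12220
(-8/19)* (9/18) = -4/19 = -0.21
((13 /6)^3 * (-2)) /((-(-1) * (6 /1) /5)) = -10985 /648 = -16.95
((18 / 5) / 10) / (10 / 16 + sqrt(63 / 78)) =-936 / 1735 + 288 * sqrt(546) / 8675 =0.24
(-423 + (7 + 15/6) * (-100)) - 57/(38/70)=-1478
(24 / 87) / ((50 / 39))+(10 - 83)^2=3863681 / 725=5329.22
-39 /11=-3.55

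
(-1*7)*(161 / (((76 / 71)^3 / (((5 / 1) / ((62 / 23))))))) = -46387055155 / 27216512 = -1704.37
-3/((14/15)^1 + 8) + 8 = 1027/134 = 7.66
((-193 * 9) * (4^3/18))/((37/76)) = -469376/37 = -12685.84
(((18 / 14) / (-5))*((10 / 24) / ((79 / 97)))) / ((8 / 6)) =-873 / 8848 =-0.10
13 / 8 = 1.62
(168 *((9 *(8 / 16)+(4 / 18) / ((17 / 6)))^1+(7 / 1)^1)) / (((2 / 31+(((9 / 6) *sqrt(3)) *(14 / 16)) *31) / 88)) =-46187266048 / 20770893403+29128288003584 *sqrt(3) / 20770893403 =2426.74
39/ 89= 0.44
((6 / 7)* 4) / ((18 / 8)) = 32 / 21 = 1.52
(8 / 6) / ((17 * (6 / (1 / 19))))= 2 / 2907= 0.00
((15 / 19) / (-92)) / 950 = -3 / 332120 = -0.00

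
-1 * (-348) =348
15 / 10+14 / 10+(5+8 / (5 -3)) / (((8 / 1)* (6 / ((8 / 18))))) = 179 / 60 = 2.98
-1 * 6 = -6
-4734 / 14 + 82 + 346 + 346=3051 / 7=435.86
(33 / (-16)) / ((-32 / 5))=165 / 512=0.32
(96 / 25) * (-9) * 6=-5184 / 25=-207.36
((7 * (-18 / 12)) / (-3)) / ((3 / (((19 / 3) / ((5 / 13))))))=1729 / 90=19.21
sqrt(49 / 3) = 7 * sqrt(3) / 3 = 4.04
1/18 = 0.06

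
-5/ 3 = -1.67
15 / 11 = 1.36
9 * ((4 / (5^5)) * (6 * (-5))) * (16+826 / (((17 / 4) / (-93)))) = 6241.13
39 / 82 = 0.48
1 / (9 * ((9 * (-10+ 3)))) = -1 / 567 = -0.00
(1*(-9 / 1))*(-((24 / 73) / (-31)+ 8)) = 162720 / 2263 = 71.90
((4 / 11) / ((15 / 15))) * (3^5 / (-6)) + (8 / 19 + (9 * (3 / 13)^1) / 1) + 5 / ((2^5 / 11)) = -913829 / 86944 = -10.51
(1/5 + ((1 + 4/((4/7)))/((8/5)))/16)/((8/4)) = 41/160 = 0.26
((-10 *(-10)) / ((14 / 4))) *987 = 28200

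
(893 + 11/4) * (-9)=-32247/4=-8061.75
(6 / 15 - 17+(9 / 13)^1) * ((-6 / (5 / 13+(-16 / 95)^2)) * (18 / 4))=16797330 / 16151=1040.02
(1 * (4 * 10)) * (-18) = -720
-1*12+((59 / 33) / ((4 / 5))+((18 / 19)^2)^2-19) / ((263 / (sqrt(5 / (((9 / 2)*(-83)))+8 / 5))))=-12-274543541*sqrt(2459290) / 5632658675820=-12.08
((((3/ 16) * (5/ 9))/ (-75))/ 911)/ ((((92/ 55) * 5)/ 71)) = -781/ 60344640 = -0.00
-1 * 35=-35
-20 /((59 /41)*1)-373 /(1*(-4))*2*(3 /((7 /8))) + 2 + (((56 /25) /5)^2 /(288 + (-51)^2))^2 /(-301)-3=22599932040915679530361 /36187088534912109375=624.53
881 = 881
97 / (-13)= -97 / 13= -7.46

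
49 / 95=0.52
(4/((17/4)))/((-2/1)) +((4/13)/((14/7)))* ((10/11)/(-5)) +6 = 13374/2431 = 5.50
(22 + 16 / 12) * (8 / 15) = 112 / 9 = 12.44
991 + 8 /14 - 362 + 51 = 4764 /7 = 680.57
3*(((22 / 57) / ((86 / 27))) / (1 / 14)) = 4158 / 817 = 5.09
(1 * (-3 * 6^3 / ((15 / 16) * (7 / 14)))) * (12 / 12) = -6912 / 5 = -1382.40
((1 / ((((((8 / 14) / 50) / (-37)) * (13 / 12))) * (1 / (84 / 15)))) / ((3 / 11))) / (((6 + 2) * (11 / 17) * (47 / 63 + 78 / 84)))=-19417230 / 2743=-7078.83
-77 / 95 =-0.81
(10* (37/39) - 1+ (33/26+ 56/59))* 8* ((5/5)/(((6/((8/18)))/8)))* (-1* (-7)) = 22071616/62127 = 355.27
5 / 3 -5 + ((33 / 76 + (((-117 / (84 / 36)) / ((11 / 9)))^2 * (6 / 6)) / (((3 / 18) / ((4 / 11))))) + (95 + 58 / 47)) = 2631741948467 / 698886804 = 3765.62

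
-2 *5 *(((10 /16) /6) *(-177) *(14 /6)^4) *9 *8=3541475 /9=393497.22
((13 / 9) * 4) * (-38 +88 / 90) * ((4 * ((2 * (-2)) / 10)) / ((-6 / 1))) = -346528 / 6075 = -57.04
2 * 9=18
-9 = -9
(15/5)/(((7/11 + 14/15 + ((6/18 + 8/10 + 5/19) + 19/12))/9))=12540/2113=5.93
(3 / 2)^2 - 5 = -11 / 4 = -2.75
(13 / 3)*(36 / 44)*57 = 2223 / 11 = 202.09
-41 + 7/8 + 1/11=-3523/88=-40.03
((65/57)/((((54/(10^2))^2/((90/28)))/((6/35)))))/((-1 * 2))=-1.08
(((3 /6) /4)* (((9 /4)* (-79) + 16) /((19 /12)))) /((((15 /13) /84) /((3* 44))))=-122712.06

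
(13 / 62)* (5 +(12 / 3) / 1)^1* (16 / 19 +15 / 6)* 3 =44577 / 2356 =18.92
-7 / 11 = -0.64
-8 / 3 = -2.67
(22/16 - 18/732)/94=659/45872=0.01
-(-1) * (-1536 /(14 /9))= -6912 /7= -987.43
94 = 94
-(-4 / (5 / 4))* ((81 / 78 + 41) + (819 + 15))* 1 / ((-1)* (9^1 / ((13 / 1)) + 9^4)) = -91108 / 213255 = -0.43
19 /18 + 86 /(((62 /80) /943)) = 58391149 /558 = 104643.64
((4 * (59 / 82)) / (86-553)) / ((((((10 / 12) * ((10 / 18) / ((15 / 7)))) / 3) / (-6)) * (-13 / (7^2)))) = -2408616 / 1244555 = -1.94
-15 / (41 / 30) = -450 / 41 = -10.98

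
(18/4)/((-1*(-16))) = 9/32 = 0.28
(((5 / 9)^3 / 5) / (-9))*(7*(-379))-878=-5694233 / 6561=-867.89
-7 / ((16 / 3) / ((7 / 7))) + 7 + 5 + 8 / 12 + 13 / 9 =1843 / 144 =12.80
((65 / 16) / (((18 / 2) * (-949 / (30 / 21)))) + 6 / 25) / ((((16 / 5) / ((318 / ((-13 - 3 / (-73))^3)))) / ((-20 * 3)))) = 62172009499 / 94818140032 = 0.66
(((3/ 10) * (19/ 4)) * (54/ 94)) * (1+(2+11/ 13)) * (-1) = -7695/ 2444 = -3.15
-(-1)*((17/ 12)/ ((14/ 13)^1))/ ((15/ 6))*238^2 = 29805.53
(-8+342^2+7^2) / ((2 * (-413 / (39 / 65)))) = -84.99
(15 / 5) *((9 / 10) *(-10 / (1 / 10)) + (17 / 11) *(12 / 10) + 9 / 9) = -14379 / 55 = -261.44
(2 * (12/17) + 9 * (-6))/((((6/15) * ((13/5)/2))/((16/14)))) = -178800/1547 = -115.58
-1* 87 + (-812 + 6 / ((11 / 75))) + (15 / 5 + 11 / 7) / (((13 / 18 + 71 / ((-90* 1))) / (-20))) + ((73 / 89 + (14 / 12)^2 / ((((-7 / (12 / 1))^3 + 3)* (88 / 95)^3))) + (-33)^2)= 206012236591107 / 128455044256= 1603.77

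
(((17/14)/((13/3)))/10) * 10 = 51/182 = 0.28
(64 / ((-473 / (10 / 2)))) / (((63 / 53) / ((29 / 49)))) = -0.34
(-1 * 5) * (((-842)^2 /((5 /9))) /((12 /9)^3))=-43069563 /16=-2691847.69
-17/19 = -0.89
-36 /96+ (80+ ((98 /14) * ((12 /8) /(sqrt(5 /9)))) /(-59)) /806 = -889 /3224 - 63 * sqrt(5) /475540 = -0.28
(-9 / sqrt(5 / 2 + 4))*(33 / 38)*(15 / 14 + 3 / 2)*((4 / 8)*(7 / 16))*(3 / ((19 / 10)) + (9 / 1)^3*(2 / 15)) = -3135429*sqrt(26) / 93860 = -170.33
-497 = -497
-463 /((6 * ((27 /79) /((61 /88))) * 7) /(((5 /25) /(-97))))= 2231197 /48399120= 0.05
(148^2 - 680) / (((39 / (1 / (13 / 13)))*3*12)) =5306 / 351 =15.12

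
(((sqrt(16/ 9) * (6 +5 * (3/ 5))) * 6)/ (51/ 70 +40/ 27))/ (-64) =-0.51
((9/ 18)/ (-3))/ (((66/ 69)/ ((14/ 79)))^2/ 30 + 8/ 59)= -7646695/ 50775539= -0.15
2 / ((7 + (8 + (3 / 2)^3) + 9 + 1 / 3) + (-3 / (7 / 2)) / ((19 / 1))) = 6384 / 88301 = 0.07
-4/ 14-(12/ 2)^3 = -1514/ 7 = -216.29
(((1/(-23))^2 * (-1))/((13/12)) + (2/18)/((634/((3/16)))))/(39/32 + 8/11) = -3941377/4479918495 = -0.00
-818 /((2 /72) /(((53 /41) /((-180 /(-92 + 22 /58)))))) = -115191578 /5945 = -19376.21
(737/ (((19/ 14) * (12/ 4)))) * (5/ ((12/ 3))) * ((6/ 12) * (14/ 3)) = 180565/ 342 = 527.97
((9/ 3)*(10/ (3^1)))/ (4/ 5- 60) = -25/ 148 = -0.17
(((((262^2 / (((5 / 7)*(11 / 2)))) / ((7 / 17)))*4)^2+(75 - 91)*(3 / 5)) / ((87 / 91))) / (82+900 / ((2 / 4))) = 3965467350936728 / 247647675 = 16012536.16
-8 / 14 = -4 / 7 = -0.57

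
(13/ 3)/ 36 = 13/ 108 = 0.12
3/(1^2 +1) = 3/2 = 1.50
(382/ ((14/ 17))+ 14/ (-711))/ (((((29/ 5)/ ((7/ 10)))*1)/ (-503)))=-1161185057/ 41238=-28158.13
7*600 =4200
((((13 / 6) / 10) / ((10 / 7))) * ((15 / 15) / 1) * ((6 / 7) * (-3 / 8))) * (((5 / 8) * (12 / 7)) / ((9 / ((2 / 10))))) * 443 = -5759 / 11200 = -0.51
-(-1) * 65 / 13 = 5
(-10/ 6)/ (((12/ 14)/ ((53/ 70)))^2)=-2809/ 2160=-1.30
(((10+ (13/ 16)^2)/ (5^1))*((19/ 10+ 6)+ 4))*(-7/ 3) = -2273257/ 38400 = -59.20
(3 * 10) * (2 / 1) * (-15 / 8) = -225 / 2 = -112.50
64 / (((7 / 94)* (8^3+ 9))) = 6016 / 3647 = 1.65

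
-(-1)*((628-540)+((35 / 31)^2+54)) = 143.27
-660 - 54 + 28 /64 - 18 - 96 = -13241 /16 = -827.56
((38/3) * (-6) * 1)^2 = 5776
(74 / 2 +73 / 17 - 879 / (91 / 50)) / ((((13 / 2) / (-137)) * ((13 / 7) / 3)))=561646296 / 37349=15037.79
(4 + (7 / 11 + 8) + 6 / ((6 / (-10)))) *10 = 290 / 11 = 26.36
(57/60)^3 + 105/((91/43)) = 5249167/104000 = 50.47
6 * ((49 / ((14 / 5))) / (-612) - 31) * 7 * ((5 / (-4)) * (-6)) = -1329265 / 136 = -9774.01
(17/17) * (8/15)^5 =32768/759375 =0.04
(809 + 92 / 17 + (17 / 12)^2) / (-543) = -1998593 / 1329264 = -1.50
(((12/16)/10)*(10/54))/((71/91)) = 91/5112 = 0.02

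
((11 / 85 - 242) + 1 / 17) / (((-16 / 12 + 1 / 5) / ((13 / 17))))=801606 / 4913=163.16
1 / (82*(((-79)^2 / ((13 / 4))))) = 13 / 2047048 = 0.00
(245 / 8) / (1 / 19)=4655 / 8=581.88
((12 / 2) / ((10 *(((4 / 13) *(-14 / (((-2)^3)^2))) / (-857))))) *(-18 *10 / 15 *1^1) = -3208608 / 35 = -91674.51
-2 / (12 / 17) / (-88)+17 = 8993 / 528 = 17.03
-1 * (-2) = 2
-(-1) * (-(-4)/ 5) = 4/ 5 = 0.80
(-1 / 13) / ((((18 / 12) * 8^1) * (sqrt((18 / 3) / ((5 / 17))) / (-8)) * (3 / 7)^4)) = 2401 * sqrt(510) / 161109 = 0.34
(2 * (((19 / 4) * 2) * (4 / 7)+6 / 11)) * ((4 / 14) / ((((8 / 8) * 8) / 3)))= 690 / 539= 1.28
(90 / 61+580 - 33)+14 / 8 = 134255 / 244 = 550.23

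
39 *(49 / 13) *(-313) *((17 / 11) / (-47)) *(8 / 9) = 2085832 / 1551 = 1344.83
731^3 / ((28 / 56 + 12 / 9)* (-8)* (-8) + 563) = 1171853673 / 2041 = 574156.63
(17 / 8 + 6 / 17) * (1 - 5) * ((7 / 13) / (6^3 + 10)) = -2359 / 99892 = -0.02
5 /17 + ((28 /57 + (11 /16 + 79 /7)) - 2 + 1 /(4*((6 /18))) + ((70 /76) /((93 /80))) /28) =12938077 /1121456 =11.54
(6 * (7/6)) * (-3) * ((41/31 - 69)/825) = 14686/8525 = 1.72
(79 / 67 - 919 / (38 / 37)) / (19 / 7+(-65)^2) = -15926393 / 75346324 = -0.21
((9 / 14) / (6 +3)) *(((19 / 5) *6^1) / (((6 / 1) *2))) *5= 19 / 28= 0.68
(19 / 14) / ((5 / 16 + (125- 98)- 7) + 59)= 152 / 8883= 0.02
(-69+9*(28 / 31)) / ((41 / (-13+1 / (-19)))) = 15096 / 779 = 19.38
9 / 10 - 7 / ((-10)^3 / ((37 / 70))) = 9037 / 10000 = 0.90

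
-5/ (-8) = 5/ 8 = 0.62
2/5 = 0.40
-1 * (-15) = 15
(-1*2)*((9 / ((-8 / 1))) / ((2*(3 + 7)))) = 9 / 80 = 0.11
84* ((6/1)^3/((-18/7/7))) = -49392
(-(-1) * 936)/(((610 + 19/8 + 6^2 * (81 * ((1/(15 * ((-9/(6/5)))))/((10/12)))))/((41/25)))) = 511680/193757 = 2.64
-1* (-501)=501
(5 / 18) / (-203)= -5 / 3654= -0.00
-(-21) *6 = 126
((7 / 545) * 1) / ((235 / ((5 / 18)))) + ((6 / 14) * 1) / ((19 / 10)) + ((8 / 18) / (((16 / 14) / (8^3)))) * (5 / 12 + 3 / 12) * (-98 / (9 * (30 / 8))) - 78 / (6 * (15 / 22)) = -2008106374357 / 4967107110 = -404.28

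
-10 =-10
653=653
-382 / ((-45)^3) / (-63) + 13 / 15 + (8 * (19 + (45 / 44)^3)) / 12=3483470517581 / 244515348000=14.25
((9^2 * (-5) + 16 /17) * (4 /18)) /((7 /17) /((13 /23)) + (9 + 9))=-178594 /37251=-4.79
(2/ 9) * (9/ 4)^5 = 6561/ 512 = 12.81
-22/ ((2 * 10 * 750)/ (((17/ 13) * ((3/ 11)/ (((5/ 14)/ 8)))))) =-476/ 40625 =-0.01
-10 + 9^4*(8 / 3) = 17486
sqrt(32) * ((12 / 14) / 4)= 6 * sqrt(2) / 7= 1.21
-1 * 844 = -844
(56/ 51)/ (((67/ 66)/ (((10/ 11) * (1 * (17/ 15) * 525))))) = 39200/ 67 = 585.07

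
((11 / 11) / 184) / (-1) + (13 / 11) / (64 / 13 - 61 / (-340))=10324557 / 45647272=0.23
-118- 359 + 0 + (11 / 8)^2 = -30407 / 64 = -475.11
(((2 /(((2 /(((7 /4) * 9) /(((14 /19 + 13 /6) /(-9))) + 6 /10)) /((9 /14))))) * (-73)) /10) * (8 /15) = 34954371 /289625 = 120.69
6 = 6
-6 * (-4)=24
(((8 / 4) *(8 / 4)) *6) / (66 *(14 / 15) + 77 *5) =120 / 2233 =0.05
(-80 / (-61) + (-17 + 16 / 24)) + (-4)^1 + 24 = 911 / 183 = 4.98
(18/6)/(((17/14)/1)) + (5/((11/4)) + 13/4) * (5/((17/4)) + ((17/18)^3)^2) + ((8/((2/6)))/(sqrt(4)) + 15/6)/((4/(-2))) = 11055122029/2312831232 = 4.78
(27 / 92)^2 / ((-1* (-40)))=729 / 338560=0.00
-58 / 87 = -2 / 3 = -0.67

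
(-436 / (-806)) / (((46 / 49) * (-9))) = -5341 / 83421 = -0.06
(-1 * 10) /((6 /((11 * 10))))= -550 /3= -183.33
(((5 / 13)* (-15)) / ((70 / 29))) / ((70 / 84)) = -261 / 91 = -2.87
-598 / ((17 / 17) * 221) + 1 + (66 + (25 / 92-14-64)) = -21011 / 1564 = -13.43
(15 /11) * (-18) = -270 /11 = -24.55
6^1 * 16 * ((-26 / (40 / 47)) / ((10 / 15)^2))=-32994 / 5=-6598.80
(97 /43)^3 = 912673 /79507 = 11.48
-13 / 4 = -3.25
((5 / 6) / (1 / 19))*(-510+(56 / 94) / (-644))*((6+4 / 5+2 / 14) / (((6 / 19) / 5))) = -26868141585 / 30268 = -887674.82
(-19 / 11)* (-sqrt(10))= 19* sqrt(10) / 11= 5.46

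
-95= -95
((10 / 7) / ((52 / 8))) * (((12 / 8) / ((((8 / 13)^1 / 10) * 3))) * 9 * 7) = 225 / 2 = 112.50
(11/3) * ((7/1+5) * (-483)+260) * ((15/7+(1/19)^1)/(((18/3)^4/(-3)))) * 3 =1111352/3591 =309.48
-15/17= -0.88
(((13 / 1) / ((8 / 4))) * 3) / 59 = 39 / 118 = 0.33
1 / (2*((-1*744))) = -1 / 1488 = -0.00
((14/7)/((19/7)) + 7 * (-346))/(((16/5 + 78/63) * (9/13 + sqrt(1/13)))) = -141289785/150518 + 15698865 * sqrt(13)/150518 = -562.64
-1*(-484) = 484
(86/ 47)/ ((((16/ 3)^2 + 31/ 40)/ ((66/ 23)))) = 2043360/ 11371039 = 0.18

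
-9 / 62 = -0.15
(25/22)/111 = 25/2442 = 0.01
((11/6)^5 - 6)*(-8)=-114395/972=-117.69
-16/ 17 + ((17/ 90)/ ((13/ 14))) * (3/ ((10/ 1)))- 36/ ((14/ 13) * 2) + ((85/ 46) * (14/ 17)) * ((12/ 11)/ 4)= -1008580367/ 58708650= -17.18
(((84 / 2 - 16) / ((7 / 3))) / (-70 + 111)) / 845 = 6 / 18655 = 0.00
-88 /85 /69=-88 /5865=-0.02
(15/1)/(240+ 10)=3/50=0.06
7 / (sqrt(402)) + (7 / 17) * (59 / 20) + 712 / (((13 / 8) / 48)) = 7 * sqrt(402) / 402 + 92964089 / 4420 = 21032.95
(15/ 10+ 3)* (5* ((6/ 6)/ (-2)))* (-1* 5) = 56.25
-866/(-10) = 433/5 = 86.60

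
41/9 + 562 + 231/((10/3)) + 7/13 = 744581/1170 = 636.39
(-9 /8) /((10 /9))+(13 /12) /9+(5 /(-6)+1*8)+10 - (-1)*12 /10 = 7549 /432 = 17.47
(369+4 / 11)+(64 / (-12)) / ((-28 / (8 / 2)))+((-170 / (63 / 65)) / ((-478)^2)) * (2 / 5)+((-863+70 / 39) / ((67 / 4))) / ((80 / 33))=34371666844517 / 98509734180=348.92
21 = 21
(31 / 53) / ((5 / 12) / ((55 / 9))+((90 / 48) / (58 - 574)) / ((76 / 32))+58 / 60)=8357910 / 14765429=0.57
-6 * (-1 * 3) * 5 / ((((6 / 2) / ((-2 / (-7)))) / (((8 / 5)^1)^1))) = 96 / 7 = 13.71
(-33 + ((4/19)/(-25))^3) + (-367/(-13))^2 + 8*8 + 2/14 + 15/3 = 105626456486788/126784328125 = 833.12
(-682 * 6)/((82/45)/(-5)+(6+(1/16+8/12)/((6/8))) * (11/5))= -3682800/13477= -273.27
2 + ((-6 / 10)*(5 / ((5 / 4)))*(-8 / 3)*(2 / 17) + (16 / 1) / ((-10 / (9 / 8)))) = 81 / 85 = 0.95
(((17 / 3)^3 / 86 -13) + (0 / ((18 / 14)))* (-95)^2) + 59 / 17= -292643 / 39474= -7.41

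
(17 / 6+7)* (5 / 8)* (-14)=-2065 / 24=-86.04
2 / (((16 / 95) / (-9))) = -855 / 8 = -106.88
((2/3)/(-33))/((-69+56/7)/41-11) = 41/25344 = 0.00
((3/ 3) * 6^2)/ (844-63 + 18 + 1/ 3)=0.05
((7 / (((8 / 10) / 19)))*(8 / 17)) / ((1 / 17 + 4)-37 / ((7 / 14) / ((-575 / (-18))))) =-5985 / 180527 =-0.03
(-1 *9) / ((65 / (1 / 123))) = -3 / 2665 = -0.00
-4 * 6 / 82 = -12 / 41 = -0.29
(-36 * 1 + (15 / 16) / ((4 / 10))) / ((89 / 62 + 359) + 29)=-33387 / 386320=-0.09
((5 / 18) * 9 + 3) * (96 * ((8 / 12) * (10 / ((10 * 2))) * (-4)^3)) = -11264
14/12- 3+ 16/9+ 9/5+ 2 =337/90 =3.74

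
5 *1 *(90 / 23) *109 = 49050 / 23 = 2132.61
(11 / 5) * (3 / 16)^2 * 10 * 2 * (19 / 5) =1881 / 320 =5.88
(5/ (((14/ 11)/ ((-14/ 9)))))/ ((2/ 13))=-715/ 18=-39.72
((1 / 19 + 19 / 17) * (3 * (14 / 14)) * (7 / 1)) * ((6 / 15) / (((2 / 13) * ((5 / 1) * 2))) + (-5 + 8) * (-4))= -2329803 / 8075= -288.52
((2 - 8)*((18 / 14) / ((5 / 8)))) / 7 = -432 / 245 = -1.76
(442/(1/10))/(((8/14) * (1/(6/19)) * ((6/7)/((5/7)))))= 38675/19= 2035.53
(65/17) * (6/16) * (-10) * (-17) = 975/4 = 243.75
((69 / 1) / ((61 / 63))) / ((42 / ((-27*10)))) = -458.11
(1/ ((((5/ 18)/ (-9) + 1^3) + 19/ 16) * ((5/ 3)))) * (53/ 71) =206064/ 992225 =0.21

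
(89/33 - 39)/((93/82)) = -98236/3069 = -32.01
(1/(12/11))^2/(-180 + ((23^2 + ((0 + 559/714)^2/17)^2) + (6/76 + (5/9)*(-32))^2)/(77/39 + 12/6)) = 0.03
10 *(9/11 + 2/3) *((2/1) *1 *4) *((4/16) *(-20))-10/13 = -255130/429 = -594.71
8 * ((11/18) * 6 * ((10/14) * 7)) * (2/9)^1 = 880/27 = 32.59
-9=-9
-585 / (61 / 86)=-50310 / 61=-824.75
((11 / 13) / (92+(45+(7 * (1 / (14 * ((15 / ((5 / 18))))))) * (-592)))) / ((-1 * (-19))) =297 / 877097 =0.00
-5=-5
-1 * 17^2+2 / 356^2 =-18313351 / 63368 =-289.00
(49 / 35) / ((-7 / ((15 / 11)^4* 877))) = -606.49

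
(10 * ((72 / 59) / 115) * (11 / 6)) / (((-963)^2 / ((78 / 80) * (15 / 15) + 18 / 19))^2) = 2608859 / 3120746050575142200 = 0.00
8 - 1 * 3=5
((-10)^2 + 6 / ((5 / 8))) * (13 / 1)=7124 / 5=1424.80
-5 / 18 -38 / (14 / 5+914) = -2195 / 6876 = -0.32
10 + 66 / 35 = 416 / 35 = 11.89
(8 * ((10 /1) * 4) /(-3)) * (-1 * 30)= 3200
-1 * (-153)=153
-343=-343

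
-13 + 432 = 419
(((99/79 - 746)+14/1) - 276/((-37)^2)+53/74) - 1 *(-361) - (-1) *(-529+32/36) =-1746874427/1946718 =-897.34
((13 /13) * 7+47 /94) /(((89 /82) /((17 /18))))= 3485 /534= 6.53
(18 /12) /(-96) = -1 /64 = -0.02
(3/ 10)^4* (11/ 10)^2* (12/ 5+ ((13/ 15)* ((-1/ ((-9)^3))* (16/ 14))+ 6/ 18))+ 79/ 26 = 3.07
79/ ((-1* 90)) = -79/ 90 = -0.88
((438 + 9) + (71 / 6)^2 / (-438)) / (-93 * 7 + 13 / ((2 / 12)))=-7043255 / 9035064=-0.78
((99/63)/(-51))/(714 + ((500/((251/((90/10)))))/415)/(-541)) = -123977183/2872866587094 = -0.00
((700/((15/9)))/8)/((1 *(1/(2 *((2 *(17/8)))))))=1785/4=446.25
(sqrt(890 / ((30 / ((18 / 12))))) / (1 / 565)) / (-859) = -4.39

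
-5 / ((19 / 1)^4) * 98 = -490 / 130321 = -0.00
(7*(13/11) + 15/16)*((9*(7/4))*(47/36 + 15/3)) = 2575769/2816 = 914.69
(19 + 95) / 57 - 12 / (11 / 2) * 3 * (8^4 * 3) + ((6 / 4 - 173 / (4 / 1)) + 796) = -3505669 / 44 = -79674.30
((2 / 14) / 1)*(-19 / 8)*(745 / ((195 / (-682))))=965371 / 1092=884.04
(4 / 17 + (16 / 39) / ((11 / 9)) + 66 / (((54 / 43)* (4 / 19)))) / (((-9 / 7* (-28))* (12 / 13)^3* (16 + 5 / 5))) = 3700654685 / 7119332352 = 0.52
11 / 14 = 0.79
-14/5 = -2.80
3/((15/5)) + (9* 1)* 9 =82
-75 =-75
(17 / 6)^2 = 289 / 36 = 8.03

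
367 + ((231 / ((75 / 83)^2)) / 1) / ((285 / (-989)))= -328502392 / 534375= -614.74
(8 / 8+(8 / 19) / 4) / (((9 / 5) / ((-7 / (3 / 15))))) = -1225 / 57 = -21.49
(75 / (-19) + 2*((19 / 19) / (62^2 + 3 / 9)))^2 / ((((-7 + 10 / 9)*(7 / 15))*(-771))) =93239071245 / 12682112955883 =0.01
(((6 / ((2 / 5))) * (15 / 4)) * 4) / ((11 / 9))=2025 / 11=184.09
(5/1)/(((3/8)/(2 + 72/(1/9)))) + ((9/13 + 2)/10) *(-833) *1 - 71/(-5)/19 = 8443.14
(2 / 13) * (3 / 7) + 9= 825 / 91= 9.07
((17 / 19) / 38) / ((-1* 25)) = -0.00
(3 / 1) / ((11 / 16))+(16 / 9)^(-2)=4.68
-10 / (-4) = 5 / 2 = 2.50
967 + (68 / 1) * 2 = 1103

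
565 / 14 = 40.36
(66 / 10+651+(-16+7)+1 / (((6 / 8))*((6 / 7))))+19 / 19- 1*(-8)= 29662 / 45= 659.16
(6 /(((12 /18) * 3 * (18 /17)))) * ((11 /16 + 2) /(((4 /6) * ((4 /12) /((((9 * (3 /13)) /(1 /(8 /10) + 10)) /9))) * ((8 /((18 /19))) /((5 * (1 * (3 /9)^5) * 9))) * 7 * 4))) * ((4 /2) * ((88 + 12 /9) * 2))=48977 /248976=0.20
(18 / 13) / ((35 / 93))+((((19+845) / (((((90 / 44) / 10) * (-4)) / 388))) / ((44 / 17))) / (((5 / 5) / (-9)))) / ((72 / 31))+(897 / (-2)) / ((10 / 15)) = 1115221251 / 1820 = 612758.93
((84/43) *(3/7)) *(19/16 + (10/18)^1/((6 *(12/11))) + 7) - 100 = -144079/1548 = -93.07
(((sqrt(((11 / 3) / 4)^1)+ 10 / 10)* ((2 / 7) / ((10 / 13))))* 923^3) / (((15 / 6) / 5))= 10222296071* sqrt(33) / 105+ 20444592142 / 35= 1143394253.31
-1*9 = -9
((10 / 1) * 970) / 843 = 9700 / 843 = 11.51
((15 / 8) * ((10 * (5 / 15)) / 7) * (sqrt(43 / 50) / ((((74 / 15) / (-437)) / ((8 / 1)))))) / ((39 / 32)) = -174800 * sqrt(86) / 3367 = -481.45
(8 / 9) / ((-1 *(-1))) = 8 / 9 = 0.89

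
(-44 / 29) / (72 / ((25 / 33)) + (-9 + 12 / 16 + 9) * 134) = -2200 / 283533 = -0.01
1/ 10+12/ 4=31/ 10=3.10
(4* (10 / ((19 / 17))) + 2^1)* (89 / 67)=63902 / 1273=50.20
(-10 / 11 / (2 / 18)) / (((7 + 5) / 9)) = -135 / 22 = -6.14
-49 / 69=-0.71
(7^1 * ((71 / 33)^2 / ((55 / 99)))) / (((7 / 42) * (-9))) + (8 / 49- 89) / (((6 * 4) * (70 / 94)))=-218410567 / 4980360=-43.85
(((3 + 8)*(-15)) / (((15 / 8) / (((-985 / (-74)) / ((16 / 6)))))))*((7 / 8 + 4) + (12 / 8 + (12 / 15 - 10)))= 734613 / 592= 1240.90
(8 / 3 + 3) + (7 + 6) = 56 / 3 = 18.67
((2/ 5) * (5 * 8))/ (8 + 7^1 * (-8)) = -0.33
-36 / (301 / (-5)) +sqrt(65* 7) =180 / 301 +sqrt(455) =21.93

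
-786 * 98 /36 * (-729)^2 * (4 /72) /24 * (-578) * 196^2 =58446352348902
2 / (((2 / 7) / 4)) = 28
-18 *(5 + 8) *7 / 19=-1638 / 19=-86.21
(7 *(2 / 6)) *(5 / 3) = 3.89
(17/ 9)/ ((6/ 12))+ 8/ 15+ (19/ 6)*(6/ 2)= 13.81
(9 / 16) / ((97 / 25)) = 0.14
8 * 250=2000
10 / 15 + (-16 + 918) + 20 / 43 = 116504 / 129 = 903.13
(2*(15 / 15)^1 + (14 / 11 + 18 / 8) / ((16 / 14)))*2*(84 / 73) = 37569 / 3212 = 11.70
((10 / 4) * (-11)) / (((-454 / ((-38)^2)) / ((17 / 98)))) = 337535 / 22246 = 15.17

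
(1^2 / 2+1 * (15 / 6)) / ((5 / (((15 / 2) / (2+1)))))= 3 / 2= 1.50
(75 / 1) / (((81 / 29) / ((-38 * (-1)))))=27550 / 27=1020.37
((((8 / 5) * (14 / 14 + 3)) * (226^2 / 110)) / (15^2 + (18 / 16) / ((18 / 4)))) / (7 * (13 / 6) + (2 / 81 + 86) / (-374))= 529555968 / 599550575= 0.88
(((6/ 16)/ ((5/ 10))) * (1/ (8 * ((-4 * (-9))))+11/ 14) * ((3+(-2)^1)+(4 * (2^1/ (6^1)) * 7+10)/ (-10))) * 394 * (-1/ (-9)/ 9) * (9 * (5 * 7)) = -2193989/ 2592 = -846.45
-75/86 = -0.87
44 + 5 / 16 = 709 / 16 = 44.31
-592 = -592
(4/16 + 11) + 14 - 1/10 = 503/20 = 25.15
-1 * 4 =-4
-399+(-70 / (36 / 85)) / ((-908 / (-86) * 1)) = -3388553 / 8172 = -414.65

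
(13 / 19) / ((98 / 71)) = 923 / 1862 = 0.50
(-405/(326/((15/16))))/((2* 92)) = -0.01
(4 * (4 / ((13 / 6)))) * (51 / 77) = 4896 / 1001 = 4.89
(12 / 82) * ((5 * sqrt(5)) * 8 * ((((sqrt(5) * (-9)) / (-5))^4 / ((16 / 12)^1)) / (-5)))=-236196 * sqrt(5) / 1025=-515.27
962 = 962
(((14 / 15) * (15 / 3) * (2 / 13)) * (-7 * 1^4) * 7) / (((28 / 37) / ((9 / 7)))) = -777 / 13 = -59.77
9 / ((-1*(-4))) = 9 / 4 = 2.25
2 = 2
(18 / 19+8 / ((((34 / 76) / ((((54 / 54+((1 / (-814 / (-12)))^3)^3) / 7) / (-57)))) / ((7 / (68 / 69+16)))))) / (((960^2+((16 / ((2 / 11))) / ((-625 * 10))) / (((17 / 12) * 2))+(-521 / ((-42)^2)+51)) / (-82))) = -12177283526718367800146824848793050000 / 147344790399067176454914048181660178456551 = -0.00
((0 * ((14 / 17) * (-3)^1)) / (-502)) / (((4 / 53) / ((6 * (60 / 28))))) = 0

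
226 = 226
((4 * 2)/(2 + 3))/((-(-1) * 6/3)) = 4/5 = 0.80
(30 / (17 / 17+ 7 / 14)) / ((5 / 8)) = 32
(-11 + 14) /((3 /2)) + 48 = 50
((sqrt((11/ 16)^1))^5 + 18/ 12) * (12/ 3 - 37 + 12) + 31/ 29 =-1765/ 58 - 2541 * sqrt(11)/ 1024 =-38.66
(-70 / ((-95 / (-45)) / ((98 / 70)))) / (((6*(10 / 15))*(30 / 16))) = -588 / 95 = -6.19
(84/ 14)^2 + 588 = 624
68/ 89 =0.76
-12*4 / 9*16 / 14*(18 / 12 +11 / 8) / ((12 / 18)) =-184 / 7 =-26.29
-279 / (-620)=9 / 20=0.45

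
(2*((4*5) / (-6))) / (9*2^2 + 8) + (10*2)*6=3955 / 33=119.85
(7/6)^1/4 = 7/24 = 0.29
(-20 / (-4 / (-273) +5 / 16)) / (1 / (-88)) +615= 8566515 / 1429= 5994.76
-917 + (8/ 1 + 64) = -845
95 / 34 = 2.79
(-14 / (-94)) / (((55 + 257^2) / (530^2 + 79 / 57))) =112079653 / 177092616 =0.63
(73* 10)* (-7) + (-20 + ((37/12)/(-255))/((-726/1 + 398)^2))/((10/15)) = -1128082790437/219471360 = -5140.00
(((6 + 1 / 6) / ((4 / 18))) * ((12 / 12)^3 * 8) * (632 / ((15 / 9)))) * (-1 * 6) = -2525472 / 5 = -505094.40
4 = 4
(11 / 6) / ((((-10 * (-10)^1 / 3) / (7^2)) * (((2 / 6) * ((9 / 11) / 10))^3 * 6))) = 3587045 / 162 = 22142.25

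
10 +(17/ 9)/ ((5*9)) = 4067/ 405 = 10.04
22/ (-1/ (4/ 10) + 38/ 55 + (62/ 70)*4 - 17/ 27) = 19.93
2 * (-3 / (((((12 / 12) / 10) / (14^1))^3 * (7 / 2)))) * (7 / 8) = -4116000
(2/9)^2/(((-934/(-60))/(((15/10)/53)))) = 20/222759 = 0.00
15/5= 3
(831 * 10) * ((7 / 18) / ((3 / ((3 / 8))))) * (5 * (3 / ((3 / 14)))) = 339325 / 12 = 28277.08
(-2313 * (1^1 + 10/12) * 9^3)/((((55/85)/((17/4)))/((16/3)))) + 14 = -108290020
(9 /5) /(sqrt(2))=9*sqrt(2) /10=1.27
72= 72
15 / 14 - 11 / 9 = -19 / 126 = -0.15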